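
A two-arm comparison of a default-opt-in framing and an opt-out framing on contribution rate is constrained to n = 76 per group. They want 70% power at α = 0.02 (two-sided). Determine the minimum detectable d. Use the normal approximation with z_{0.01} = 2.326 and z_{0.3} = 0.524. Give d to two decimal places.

For two independent groups of n = 76 each: d_min = (z_{α/2} + z_β)·√(2/n).
z-sum = 2.326 + 0.524 = 2.850.
d_min = 2.850 × √(2/76) = 2.850 × 0.1622 = 0.462.

d_min ≈ 0.46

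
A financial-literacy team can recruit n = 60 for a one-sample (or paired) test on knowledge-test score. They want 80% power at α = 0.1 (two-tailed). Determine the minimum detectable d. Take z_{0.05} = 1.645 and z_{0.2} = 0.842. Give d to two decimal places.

d_min ≈ 0.32

For a single sample (or paired design) of n = 60: d_min = (z_{α/2} + z_β)/√n.
z-sum = 1.645 + 0.842 = 2.487.
d_min = 2.487 / √60 = 2.487 / 7.746 = 0.321.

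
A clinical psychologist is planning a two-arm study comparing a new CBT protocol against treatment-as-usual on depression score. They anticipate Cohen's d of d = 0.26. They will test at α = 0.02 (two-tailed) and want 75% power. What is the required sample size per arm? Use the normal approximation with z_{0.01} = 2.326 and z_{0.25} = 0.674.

For two independent groups with equal n: n = 2·((z_{α/2} + z_β) / d)².
z_{α/2} + z_β = 2.326 + 0.674 = 3.000.
n = 2 × (3.000 / 0.26)² = 2 × 11.538² = 2 × 133.14 = 266.3.
Round up to the next whole participant.

n = 267 per group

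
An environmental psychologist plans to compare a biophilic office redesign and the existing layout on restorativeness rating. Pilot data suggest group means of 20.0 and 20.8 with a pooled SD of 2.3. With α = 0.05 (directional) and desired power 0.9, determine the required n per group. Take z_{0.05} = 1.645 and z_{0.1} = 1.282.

n = 142 per group

Cohen's d = |M₁ − M₂| / SD_pooled = |20.0 − 20.8| / 2.3 = 0.8 / 2.3 = 0.348.
For two independent groups with equal n: n = 2·((z_{α} + z_β) / d)².
z_{α} + z_β = 1.645 + 1.282 = 2.927.
n = 2 × (2.927 / 0.348)² = 2 × 8.411² = 2 × 70.74 = 141.5.
Round up to the next whole participant.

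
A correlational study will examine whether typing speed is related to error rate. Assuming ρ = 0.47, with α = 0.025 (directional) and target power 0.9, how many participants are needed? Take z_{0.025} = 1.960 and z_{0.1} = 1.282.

Fisher's z: C = ½·ln((1+r)/(1−r)) = ½·ln(2.7736) = 0.5101.
n = ((z_{α} + z_β)/C)² + 3.
(1.960 + 1.282) / 0.5101 = 3.242 / 0.5101 = 6.356.
n = 6.356² + 3 = 40.39 + 3 = 43.4.
Round up.

n = 44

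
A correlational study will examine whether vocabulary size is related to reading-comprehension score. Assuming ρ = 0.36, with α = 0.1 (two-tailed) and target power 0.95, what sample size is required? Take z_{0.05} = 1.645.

Fisher's z: C = ½·ln((1+r)/(1−r)) = ½·ln(2.1250) = 0.3769.
n = ((z_{α/2} + z_β)/C)² + 3.
(1.645 + 1.645) / 0.3769 = 3.290 / 0.3769 = 8.729.
n = 8.729² + 3 = 76.20 + 3 = 79.2.
Round up.

n = 80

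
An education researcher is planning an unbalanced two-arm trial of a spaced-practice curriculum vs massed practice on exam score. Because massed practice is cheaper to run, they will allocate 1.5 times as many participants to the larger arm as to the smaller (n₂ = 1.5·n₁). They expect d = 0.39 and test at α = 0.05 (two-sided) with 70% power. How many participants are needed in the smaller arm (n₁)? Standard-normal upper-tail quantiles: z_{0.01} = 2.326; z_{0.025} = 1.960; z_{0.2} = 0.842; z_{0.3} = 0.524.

n₁ = 68

With allocation ratio k = n₂/n₁ = 1.5, Var(x̄₁−x̄₂) = σ²(1/n₁ + 1/(k·n₁)) = σ²·(k+1)/(k·n₁).
So n₁ = (1 + 1/k)·((z_{α/2} + z_β)/d)² = 1.667 × (2.484/0.39)².
n₁ = 1.667 × 40.57 = 67.6.
Round up: n₁ = 68, giving n₂ = 1.5 × 68 = 102.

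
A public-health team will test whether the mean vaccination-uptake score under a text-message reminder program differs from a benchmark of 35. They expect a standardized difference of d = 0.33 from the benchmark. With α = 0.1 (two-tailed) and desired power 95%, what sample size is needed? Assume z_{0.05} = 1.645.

For a one-sample test: n = ((z_{α/2} + z_β) / d)².
z_{α/2} + z_β = 1.645 + 1.645 = 3.290.
n = (3.290 / 0.33)² = 9.970² = 99.39.
Round up.

n = 100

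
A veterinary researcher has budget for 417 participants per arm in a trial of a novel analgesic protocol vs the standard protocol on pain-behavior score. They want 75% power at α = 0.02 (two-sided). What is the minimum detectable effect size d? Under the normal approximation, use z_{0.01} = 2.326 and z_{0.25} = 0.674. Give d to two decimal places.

For two independent groups of n = 417 each: d_min = (z_{α/2} + z_β)·√(2/n).
z-sum = 2.326 + 0.674 = 3.000.
d_min = 3.000 × √(2/417) = 3.000 × 0.0693 = 0.208.

d_min ≈ 0.21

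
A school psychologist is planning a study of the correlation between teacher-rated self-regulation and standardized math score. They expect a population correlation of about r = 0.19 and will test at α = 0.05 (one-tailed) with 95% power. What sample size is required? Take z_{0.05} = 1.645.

Fisher's z: C = ½·ln((1+r)/(1−r)) = ½·ln(1.4691) = 0.1923.
n = ((z_{α} + z_β)/C)² + 3.
(1.645 + 1.645) / 0.1923 = 3.290 / 0.1923 = 17.109.
n = 17.109² + 3 = 292.71 + 3 = 295.7.
Round up.

n = 296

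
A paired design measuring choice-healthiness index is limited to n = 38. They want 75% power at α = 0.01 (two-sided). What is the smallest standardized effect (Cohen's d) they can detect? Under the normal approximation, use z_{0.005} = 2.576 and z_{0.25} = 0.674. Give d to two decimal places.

d_min ≈ 0.53

For a single sample (or paired design) of n = 38: d_min = (z_{α/2} + z_β)/√n.
z-sum = 2.576 + 0.674 = 3.250.
d_min = 3.250 / √38 = 3.250 / 6.164 = 0.527.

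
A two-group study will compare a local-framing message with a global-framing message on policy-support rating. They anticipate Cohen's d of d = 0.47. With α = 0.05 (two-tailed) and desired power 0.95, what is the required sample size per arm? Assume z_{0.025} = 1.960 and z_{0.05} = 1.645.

For two independent groups with equal n: n = 2·((z_{α/2} + z_β) / d)².
z_{α/2} + z_β = 1.960 + 1.645 = 3.605.
n = 2 × (3.605 / 0.47)² = 2 × 7.670² = 2 × 58.83 = 117.7.
Round up to the next whole participant.

n = 118 per group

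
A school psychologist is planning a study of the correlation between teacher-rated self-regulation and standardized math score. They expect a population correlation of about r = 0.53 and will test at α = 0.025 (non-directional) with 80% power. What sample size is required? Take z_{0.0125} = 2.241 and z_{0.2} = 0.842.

Fisher's z: C = ½·ln((1+r)/(1−r)) = ½·ln(3.2553) = 0.5901.
n = ((z_{α/2} + z_β)/C)² + 3.
(2.241 + 0.842) / 0.5901 = 3.083 / 0.5901 = 5.225.
n = 5.225² + 3 = 27.30 + 3 = 30.3.
Round up.

n = 31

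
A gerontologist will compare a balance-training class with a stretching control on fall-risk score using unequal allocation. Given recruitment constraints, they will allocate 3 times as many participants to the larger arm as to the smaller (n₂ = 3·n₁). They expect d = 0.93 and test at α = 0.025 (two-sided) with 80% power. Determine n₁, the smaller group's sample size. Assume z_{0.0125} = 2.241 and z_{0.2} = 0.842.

n₁ = 15

With allocation ratio k = n₂/n₁ = 3, Var(x̄₁−x̄₂) = σ²(1/n₁ + 1/(k·n₁)) = σ²·(k+1)/(k·n₁).
So n₁ = (1 + 1/k)·((z_{α/2} + z_β)/d)² = 1.333 × (3.083/0.93)².
n₁ = 1.333 × 10.99 = 14.7.
Round up: n₁ = 15, giving n₂ = 3 × 15 = 45.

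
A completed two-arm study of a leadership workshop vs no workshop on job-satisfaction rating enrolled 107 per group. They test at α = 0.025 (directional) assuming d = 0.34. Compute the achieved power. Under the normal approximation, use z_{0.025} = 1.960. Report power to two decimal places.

power ≈ 0.70

For two equal groups, power = Φ(d·√(n/2) − z_{α}).
d·√(n/2) = 0.34 × √(107/2) = 0.34 × 7.314 = 2.487.
z_β = 2.487 − 1.960 = 0.527.
Power = Φ(0.527) = 0.701.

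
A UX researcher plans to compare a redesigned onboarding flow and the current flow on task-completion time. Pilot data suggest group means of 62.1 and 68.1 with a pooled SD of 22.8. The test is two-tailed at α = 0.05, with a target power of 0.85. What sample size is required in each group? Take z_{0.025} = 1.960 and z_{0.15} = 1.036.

Cohen's d = |M₁ − M₂| / SD_pooled = |62.1 − 68.1| / 22.8 = 6.0 / 22.8 = 0.263.
For two independent groups with equal n: n = 2·((z_{α/2} + z_β) / d)².
z_{α/2} + z_β = 1.960 + 1.036 = 2.996.
n = 2 × (2.996 / 0.263)² = 2 × 11.392² = 2 × 129.77 = 259.5.
Round up to the next whole participant.

n = 260 per group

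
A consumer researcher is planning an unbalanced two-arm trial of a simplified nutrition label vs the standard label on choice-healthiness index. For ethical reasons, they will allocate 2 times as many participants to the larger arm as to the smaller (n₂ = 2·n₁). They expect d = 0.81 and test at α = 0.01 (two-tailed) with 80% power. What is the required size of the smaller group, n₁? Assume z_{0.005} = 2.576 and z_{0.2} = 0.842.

With allocation ratio k = n₂/n₁ = 2, Var(x̄₁−x̄₂) = σ²(1/n₁ + 1/(k·n₁)) = σ²·(k+1)/(k·n₁).
So n₁ = (1 + 1/k)·((z_{α/2} + z_β)/d)² = 1.500 × (3.418/0.81)².
n₁ = 1.500 × 17.81 = 26.7.
Round up: n₁ = 27, giving n₂ = 2 × 27 = 54.

n₁ = 27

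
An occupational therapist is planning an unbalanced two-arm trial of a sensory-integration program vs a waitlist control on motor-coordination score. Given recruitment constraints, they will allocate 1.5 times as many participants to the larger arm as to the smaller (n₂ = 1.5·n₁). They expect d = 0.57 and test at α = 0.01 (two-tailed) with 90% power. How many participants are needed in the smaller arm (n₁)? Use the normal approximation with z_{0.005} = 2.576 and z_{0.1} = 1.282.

With allocation ratio k = n₂/n₁ = 1.5, Var(x̄₁−x̄₂) = σ²(1/n₁ + 1/(k·n₁)) = σ²·(k+1)/(k·n₁).
So n₁ = (1 + 1/k)·((z_{α/2} + z_β)/d)² = 1.667 × (3.858/0.57)².
n₁ = 1.667 × 45.81 = 76.4.
Round up: n₁ = 77, giving n₂ = ⌈1.5 × 77⌉ = ⌈115.5⌉ = 116.

n₁ = 77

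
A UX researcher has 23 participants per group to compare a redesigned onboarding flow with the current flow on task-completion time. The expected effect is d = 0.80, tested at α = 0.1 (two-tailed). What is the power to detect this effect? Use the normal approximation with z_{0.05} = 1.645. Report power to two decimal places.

For two equal groups, power = Φ(d·√(n/2) − z_{α/2}).
d·√(n/2) = 0.80 × √(23/2) = 0.80 × 3.391 = 2.713.
z_β = 2.713 − 1.645 = 1.068.
Power = Φ(1.068) = 0.857.

power ≈ 0.86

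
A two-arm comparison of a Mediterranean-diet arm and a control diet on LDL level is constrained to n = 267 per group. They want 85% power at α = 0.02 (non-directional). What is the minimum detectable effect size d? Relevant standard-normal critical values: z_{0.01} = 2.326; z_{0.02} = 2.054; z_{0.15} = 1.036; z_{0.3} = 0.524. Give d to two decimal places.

For two independent groups of n = 267 each: d_min = (z_{α/2} + z_β)·√(2/n).
z-sum = 2.326 + 1.036 = 3.362.
d_min = 3.362 × √(2/267) = 3.362 × 0.0865 = 0.291.

d_min ≈ 0.29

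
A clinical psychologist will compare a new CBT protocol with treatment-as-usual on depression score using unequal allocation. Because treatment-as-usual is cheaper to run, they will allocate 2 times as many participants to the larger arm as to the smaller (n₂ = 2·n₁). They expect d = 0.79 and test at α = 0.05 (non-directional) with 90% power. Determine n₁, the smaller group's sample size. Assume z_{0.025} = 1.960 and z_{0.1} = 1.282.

n₁ = 26

With allocation ratio k = n₂/n₁ = 2, Var(x̄₁−x̄₂) = σ²(1/n₁ + 1/(k·n₁)) = σ²·(k+1)/(k·n₁).
So n₁ = (1 + 1/k)·((z_{α/2} + z_β)/d)² = 1.500 × (3.242/0.79)².
n₁ = 1.500 × 16.84 = 25.3.
Round up: n₁ = 26, giving n₂ = 2 × 26 = 52.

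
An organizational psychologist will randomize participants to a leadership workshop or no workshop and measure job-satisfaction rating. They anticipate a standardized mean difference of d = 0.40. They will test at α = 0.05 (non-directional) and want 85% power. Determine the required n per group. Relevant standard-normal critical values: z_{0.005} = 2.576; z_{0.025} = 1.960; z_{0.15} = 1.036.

For two independent groups with equal n: n = 2·((z_{α/2} + z_β) / d)².
z_{α/2} + z_β = 1.960 + 1.036 = 2.996.
n = 2 × (2.996 / 0.40)² = 2 × 7.490² = 2 × 56.10 = 112.2.
Round up to the next whole participant.

n = 113 per group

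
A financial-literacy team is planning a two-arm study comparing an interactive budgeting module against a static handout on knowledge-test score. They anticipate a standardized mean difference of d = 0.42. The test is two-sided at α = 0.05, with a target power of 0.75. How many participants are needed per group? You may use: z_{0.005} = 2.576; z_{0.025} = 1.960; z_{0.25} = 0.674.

n = 79 per group

For two independent groups with equal n: n = 2·((z_{α/2} + z_β) / d)².
z_{α/2} + z_β = 1.960 + 0.674 = 2.634.
n = 2 × (2.634 / 0.42)² = 2 × 6.271² = 2 × 39.33 = 78.7.
Round up to the next whole participant.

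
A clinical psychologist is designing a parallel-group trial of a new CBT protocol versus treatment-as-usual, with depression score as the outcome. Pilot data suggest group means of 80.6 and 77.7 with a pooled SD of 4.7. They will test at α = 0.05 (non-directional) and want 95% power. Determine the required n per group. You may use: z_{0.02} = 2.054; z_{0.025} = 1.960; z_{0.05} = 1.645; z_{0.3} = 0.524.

Cohen's d = |M₁ − M₂| / SD_pooled = |80.6 − 77.7| / 4.7 = 2.9 / 4.7 = 0.617.
For two independent groups with equal n: n = 2·((z_{α/2} + z_β) / d)².
z_{α/2} + z_β = 1.960 + 1.645 = 3.605.
n = 2 × (3.605 / 0.617)² = 2 × 5.843² = 2 × 34.14 = 68.3.
Round up to the next whole participant.

n = 69 per group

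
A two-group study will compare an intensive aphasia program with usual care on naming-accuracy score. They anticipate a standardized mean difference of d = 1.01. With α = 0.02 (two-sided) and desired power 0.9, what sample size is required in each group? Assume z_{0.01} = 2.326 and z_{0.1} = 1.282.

For two independent groups with equal n: n = 2·((z_{α/2} + z_β) / d)².
z_{α/2} + z_β = 2.326 + 1.282 = 3.608.
n = 2 × (3.608 / 1.01)² = 2 × 3.572² = 2 × 12.76 = 25.5.
Round up to the next whole participant.

n = 26 per group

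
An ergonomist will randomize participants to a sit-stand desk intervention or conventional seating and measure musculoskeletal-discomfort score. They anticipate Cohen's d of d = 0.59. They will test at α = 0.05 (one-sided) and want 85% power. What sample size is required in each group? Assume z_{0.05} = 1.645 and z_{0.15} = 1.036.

n = 42 per group

For two independent groups with equal n: n = 2·((z_{α} + z_β) / d)².
z_{α} + z_β = 1.645 + 1.036 = 2.681.
n = 2 × (2.681 / 0.59)² = 2 × 4.544² = 2 × 20.65 = 41.3.
Round up to the next whole participant.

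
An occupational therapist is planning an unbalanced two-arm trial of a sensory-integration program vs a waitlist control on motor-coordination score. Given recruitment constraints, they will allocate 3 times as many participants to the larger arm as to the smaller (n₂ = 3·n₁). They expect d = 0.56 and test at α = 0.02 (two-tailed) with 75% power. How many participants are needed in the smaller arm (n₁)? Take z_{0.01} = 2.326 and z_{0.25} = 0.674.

n₁ = 39

With allocation ratio k = n₂/n₁ = 3, Var(x̄₁−x̄₂) = σ²(1/n₁ + 1/(k·n₁)) = σ²·(k+1)/(k·n₁).
So n₁ = (1 + 1/k)·((z_{α/2} + z_β)/d)² = 1.333 × (3.000/0.56)².
n₁ = 1.333 × 28.70 = 38.3.
Round up: n₁ = 39, giving n₂ = 3 × 39 = 117.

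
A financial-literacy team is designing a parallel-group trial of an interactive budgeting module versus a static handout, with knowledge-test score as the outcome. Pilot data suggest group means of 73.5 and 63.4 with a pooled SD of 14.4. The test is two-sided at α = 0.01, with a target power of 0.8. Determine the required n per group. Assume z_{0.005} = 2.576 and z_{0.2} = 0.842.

Cohen's d = |M₁ − M₂| / SD_pooled = |73.5 − 63.4| / 14.4 = 10.1 / 14.4 = 0.701.
For two independent groups with equal n: n = 2·((z_{α/2} + z_β) / d)².
z_{α/2} + z_β = 2.576 + 0.842 = 3.418.
n = 2 × (3.418 / 0.701)² = 2 × 4.876² = 2 × 23.77 = 47.5.
Round up to the next whole participant.

n = 48 per group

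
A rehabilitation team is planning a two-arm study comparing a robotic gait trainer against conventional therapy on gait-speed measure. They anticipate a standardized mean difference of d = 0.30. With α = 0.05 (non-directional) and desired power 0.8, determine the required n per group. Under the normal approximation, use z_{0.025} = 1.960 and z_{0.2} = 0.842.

n = 175 per group

For two independent groups with equal n: n = 2·((z_{α/2} + z_β) / d)².
z_{α/2} + z_β = 1.960 + 0.842 = 2.802.
n = 2 × (2.802 / 0.30)² = 2 × 9.340² = 2 × 87.24 = 174.5.
Round up to the next whole participant.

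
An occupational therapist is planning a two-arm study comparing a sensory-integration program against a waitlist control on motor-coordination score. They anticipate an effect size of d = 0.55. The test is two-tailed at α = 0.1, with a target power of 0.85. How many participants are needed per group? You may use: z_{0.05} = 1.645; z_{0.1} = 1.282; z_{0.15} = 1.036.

n = 48 per group

For two independent groups with equal n: n = 2·((z_{α/2} + z_β) / d)².
z_{α/2} + z_β = 1.645 + 1.036 = 2.681.
n = 2 × (2.681 / 0.55)² = 2 × 4.875² = 2 × 23.76 = 47.5.
Round up to the next whole participant.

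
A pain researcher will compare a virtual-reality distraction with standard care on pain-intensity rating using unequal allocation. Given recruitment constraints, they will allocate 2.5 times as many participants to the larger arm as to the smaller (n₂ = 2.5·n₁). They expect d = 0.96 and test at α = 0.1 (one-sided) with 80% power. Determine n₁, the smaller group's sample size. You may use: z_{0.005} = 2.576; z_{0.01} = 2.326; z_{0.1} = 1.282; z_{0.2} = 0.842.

n₁ = 7

With allocation ratio k = n₂/n₁ = 2.5, Var(x̄₁−x̄₂) = σ²(1/n₁ + 1/(k·n₁)) = σ²·(k+1)/(k·n₁).
So n₁ = (1 + 1/k)·((z_{α} + z_β)/d)² = 1.400 × (2.124/0.96)².
n₁ = 1.400 × 4.90 = 6.9.
Round up: n₁ = 7, giving n₂ = ⌈2.5 × 7⌉ = ⌈17.5⌉ = 18.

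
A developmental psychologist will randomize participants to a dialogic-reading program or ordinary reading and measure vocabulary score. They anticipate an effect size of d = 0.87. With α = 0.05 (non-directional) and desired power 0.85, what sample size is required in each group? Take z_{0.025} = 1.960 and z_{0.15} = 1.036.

n = 24 per group

For two independent groups with equal n: n = 2·((z_{α/2} + z_β) / d)².
z_{α/2} + z_β = 1.960 + 1.036 = 2.996.
n = 2 × (2.996 / 0.87)² = 2 × 3.444² = 2 × 11.86 = 23.7.
Round up to the next whole participant.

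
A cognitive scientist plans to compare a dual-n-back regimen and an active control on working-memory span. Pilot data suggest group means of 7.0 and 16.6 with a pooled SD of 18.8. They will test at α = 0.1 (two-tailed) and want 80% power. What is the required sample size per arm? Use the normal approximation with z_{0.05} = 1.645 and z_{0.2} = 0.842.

n = 48 per group

Cohen's d = |M₁ − M₂| / SD_pooled = |7.0 − 16.6| / 18.8 = 9.6 / 18.8 = 0.511.
For two independent groups with equal n: n = 2·((z_{α/2} + z_β) / d)².
z_{α/2} + z_β = 1.645 + 0.842 = 2.487.
n = 2 × (2.487 / 0.511)² = 2 × 4.867² = 2 × 23.69 = 47.4.
Round up to the next whole participant.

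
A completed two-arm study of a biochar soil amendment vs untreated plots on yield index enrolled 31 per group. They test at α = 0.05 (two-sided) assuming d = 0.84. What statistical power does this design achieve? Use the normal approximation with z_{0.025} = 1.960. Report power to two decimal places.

For two equal groups, power = Φ(d·√(n/2) − z_{α/2}).
d·√(n/2) = 0.84 × √(31/2) = 0.84 × 3.937 = 3.307.
z_β = 3.307 − 1.960 = 1.347.
Power = Φ(1.347) = 0.911.

power ≈ 0.91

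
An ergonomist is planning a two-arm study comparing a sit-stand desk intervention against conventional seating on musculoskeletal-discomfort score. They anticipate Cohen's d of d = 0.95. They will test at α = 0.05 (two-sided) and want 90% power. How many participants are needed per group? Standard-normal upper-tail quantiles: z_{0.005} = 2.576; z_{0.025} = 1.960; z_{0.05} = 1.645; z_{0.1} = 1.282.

n = 24 per group

For two independent groups with equal n: n = 2·((z_{α/2} + z_β) / d)².
z_{α/2} + z_β = 1.960 + 1.282 = 3.242.
n = 2 × (3.242 / 0.95)² = 2 × 3.413² = 2 × 11.65 = 23.3.
Round up to the next whole participant.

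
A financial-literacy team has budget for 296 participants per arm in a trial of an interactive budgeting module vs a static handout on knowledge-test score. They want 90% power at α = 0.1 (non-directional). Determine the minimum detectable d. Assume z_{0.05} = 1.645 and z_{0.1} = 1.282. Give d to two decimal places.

For two independent groups of n = 296 each: d_min = (z_{α/2} + z_β)·√(2/n).
z-sum = 1.645 + 1.282 = 2.927.
d_min = 2.927 × √(2/296) = 2.927 × 0.0822 = 0.241.

d_min ≈ 0.24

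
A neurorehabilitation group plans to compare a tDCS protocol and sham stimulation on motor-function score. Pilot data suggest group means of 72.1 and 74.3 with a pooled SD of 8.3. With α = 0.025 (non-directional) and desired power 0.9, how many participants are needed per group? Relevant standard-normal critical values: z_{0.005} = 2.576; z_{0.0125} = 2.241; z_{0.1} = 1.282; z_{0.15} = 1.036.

n = 354 per group

Cohen's d = |M₁ − M₂| / SD_pooled = |72.1 − 74.3| / 8.3 = 2.2 / 8.3 = 0.265.
For two independent groups with equal n: n = 2·((z_{α/2} + z_β) / d)².
z_{α/2} + z_β = 2.241 + 1.282 = 3.523.
n = 2 × (3.523 / 0.265)² = 2 × 13.294² = 2 × 176.74 = 353.5.
Round up to the next whole participant.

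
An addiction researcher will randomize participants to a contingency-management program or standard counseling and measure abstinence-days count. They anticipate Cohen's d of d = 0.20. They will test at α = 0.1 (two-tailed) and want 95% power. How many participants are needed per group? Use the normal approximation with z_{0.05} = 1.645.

n = 542 per group

For two independent groups with equal n: n = 2·((z_{α/2} + z_β) / d)².
z_{α/2} + z_β = 1.645 + 1.645 = 3.290.
n = 2 × (3.290 / 0.20)² = 2 × 16.450² = 2 × 270.60 = 541.2.
Round up to the next whole participant.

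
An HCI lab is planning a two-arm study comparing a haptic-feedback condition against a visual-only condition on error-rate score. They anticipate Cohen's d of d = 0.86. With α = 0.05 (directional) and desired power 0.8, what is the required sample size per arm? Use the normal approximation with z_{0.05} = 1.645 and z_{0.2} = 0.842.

For two independent groups with equal n: n = 2·((z_{α} + z_β) / d)².
z_{α} + z_β = 1.645 + 0.842 = 2.487.
n = 2 × (2.487 / 0.86)² = 2 × 2.892² = 2 × 8.36 = 16.7.
Round up to the next whole participant.

n = 17 per group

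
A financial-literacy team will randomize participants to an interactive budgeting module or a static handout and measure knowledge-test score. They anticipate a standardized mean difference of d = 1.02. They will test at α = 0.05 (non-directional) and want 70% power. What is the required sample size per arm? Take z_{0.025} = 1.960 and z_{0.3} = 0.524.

For two independent groups with equal n: n = 2·((z_{α/2} + z_β) / d)².
z_{α/2} + z_β = 1.960 + 0.524 = 2.484.
n = 2 × (2.484 / 1.02)² = 2 × 2.435² = 2 × 5.93 = 11.9.
Round up to the next whole participant.

n = 12 per group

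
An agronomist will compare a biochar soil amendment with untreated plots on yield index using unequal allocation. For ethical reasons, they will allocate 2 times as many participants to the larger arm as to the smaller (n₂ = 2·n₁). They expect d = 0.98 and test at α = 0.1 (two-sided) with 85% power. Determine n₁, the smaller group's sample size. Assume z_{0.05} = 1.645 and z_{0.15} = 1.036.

With allocation ratio k = n₂/n₁ = 2, Var(x̄₁−x̄₂) = σ²(1/n₁ + 1/(k·n₁)) = σ²·(k+1)/(k·n₁).
So n₁ = (1 + 1/k)·((z_{α/2} + z_β)/d)² = 1.500 × (2.681/0.98)².
n₁ = 1.500 × 7.48 = 11.2.
Round up: n₁ = 12, giving n₂ = 2 × 12 = 24.

n₁ = 12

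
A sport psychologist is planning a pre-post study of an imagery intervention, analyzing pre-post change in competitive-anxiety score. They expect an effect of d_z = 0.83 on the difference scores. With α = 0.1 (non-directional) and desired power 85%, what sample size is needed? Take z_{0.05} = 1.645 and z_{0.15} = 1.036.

For a paired (one-sample on differences) test: n = ((z_{α/2} + z_β) / d)².
z_{α/2} + z_β = 1.645 + 1.036 = 2.681.
n = (2.681 / 0.83)² = 3.230² = 10.43.
Round up.

n = 11 pairs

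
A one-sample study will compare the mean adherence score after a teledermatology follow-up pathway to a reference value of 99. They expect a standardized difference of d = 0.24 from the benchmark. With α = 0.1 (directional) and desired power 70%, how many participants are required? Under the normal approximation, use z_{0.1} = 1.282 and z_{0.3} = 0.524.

For a one-sample test: n = ((z_{α} + z_β) / d)².
z_{α} + z_β = 1.282 + 0.524 = 1.806.
n = (1.806 / 0.24)² = 7.525² = 56.63.
Round up.

n = 57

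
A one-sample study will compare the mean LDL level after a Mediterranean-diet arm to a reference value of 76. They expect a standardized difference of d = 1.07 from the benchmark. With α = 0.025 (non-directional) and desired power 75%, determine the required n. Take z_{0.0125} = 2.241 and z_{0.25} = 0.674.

For a one-sample test: n = ((z_{α/2} + z_β) / d)².
z_{α/2} + z_β = 2.241 + 0.674 = 2.915.
n = (2.915 / 1.07)² = 2.724² = 7.42.
Round up.

n = 8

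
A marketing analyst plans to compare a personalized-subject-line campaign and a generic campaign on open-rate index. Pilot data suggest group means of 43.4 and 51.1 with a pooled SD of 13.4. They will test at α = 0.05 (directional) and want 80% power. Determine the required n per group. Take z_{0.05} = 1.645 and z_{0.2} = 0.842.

n = 38 per group

Cohen's d = |M₁ − M₂| / SD_pooled = |43.4 − 51.1| / 13.4 = 7.7 / 13.4 = 0.575.
For two independent groups with equal n: n = 2·((z_{α} + z_β) / d)².
z_{α} + z_β = 1.645 + 0.842 = 2.487.
n = 2 × (2.487 / 0.575)² = 2 × 4.325² = 2 × 18.71 = 37.4.
Round up to the next whole participant.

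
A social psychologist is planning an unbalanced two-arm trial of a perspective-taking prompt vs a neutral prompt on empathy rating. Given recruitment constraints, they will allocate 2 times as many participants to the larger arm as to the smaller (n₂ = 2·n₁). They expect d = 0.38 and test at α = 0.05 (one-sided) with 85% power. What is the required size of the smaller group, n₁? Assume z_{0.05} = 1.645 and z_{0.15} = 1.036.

With allocation ratio k = n₂/n₁ = 2, Var(x̄₁−x̄₂) = σ²(1/n₁ + 1/(k·n₁)) = σ²·(k+1)/(k·n₁).
So n₁ = (1 + 1/k)·((z_{α} + z_β)/d)² = 1.500 × (2.681/0.38)².
n₁ = 1.500 × 49.78 = 74.7.
Round up: n₁ = 75, giving n₂ = 2 × 75 = 150.

n₁ = 75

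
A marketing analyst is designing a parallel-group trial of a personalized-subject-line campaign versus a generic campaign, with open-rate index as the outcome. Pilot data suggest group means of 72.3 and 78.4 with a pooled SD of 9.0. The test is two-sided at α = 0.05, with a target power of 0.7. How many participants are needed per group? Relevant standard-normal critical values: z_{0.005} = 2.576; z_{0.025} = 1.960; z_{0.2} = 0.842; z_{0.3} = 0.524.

Cohen's d = |M₁ − M₂| / SD_pooled = |72.3 − 78.4| / 9.0 = 6.1 / 9.0 = 0.678.
For two independent groups with equal n: n = 2·((z_{α/2} + z_β) / d)².
z_{α/2} + z_β = 1.960 + 0.524 = 2.484.
n = 2 × (2.484 / 0.678)² = 2 × 3.664² = 2 × 13.42 = 26.8.
Round up to the next whole participant.

n = 27 per group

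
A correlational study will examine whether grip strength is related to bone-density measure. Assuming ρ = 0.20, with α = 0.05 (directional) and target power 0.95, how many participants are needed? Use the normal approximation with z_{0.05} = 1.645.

Fisher's z: C = ½·ln((1+r)/(1−r)) = ½·ln(1.5000) = 0.2027.
n = ((z_{α} + z_β)/C)² + 3.
(1.645 + 1.645) / 0.2027 = 3.290 / 0.2027 = 16.231.
n = 16.231² + 3 = 263.44 + 3 = 266.4.
Round up.

n = 267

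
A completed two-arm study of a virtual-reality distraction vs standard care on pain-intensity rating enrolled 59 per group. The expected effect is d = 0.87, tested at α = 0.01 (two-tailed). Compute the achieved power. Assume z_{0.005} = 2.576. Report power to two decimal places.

For two equal groups, power = Φ(d·√(n/2) − z_{α/2}).
d·√(n/2) = 0.87 × √(59/2) = 0.87 × 5.431 = 4.725.
z_β = 4.725 − 2.576 = 2.149.
Power = Φ(2.149) = 0.984.

power ≈ 0.98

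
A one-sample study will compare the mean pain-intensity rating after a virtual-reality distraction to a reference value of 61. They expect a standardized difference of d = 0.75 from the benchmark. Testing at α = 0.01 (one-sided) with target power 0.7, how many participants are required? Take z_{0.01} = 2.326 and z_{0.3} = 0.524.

For a one-sample test: n = ((z_{α} + z_β) / d)².
z_{α} + z_β = 2.326 + 0.524 = 2.850.
n = (2.850 / 0.75)² = 3.800² = 14.44.
Round up.

n = 15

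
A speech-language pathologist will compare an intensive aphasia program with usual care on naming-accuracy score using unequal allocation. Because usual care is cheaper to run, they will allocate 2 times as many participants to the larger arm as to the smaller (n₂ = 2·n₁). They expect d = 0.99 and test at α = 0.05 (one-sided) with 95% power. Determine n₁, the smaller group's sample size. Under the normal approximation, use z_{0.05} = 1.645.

With allocation ratio k = n₂/n₁ = 2, Var(x̄₁−x̄₂) = σ²(1/n₁ + 1/(k·n₁)) = σ²·(k+1)/(k·n₁).
So n₁ = (1 + 1/k)·((z_{α} + z_β)/d)² = 1.500 × (3.290/0.99)².
n₁ = 1.500 × 11.04 = 16.6.
Round up: n₁ = 17, giving n₂ = 2 × 17 = 34.

n₁ = 17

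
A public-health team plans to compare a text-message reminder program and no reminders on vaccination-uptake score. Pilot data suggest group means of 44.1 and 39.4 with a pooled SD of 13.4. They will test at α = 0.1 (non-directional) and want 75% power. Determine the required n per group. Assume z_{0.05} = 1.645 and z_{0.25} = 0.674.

n = 88 per group

Cohen's d = |M₁ − M₂| / SD_pooled = |44.1 − 39.4| / 13.4 = 4.7 / 13.4 = 0.351.
For two independent groups with equal n: n = 2·((z_{α/2} + z_β) / d)².
z_{α/2} + z_β = 1.645 + 0.674 = 2.319.
n = 2 × (2.319 / 0.351)² = 2 × 6.607² = 2 × 43.65 = 87.3.
Round up to the next whole participant.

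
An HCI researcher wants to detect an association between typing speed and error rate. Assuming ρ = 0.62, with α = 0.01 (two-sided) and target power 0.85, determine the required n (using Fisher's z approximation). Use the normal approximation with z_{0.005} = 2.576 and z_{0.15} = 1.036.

n = 28

Fisher's z: C = ½·ln((1+r)/(1−r)) = ½·ln(4.2632) = 0.7250.
n = ((z_{α/2} + z_β)/C)² + 3.
(2.576 + 1.036) / 0.7250 = 3.612 / 0.7250 = 4.982.
n = 4.982² + 3 = 24.82 + 3 = 27.8.
Round up.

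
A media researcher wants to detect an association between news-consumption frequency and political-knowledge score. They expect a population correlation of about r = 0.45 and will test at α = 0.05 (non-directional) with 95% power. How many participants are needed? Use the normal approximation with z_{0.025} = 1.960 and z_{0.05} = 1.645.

Fisher's z: C = ½·ln((1+r)/(1−r)) = ½·ln(2.6364) = 0.4847.
n = ((z_{α/2} + z_β)/C)² + 3.
(1.960 + 1.645) / 0.4847 = 3.605 / 0.4847 = 7.438.
n = 7.438² + 3 = 55.32 + 3 = 58.3.
Round up.

n = 59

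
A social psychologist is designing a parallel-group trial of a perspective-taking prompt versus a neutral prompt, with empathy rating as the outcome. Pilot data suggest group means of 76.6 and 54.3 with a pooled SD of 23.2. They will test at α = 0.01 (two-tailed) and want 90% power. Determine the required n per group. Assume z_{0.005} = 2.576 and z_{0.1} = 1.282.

Cohen's d = |M₁ − M₂| / SD_pooled = |76.6 − 54.3| / 23.2 = 22.3 / 23.2 = 0.961.
For two independent groups with equal n: n = 2·((z_{α/2} + z_β) / d)².
z_{α/2} + z_β = 2.576 + 1.282 = 3.858.
n = 2 × (3.858 / 0.961)² = 2 × 4.015² = 2 × 16.12 = 32.2.
Round up to the next whole participant.

n = 33 per group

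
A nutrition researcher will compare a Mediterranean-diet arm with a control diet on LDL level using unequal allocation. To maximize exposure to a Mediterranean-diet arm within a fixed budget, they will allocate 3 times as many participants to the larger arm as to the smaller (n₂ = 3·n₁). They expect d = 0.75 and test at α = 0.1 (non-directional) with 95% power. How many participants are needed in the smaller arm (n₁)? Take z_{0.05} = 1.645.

With allocation ratio k = n₂/n₁ = 3, Var(x̄₁−x̄₂) = σ²(1/n₁ + 1/(k·n₁)) = σ²·(k+1)/(k·n₁).
So n₁ = (1 + 1/k)·((z_{α/2} + z_β)/d)² = 1.333 × (3.290/0.75)².
n₁ = 1.333 × 19.24 = 25.7.
Round up: n₁ = 26, giving n₂ = 3 × 26 = 78.

n₁ = 26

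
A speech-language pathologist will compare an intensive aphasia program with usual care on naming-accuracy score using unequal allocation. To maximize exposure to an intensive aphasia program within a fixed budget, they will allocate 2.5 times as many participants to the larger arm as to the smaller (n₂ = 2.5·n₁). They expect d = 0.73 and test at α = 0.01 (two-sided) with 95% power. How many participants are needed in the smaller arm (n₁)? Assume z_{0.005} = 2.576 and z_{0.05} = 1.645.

n₁ = 47

With allocation ratio k = n₂/n₁ = 2.5, Var(x̄₁−x̄₂) = σ²(1/n₁ + 1/(k·n₁)) = σ²·(k+1)/(k·n₁).
So n₁ = (1 + 1/k)·((z_{α/2} + z_β)/d)² = 1.400 × (4.221/0.73)².
n₁ = 1.400 × 33.43 = 46.8.
Round up: n₁ = 47, giving n₂ = ⌈2.5 × 47⌉ = ⌈117.5⌉ = 118.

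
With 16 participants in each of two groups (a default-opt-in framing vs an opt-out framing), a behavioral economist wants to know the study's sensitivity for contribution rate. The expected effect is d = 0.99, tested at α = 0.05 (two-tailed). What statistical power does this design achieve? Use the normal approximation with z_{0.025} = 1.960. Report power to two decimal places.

For two equal groups, power = Φ(d·√(n/2) − z_{α/2}).
d·√(n/2) = 0.99 × √(16/2) = 0.99 × 2.828 = 2.800.
z_β = 2.800 − 1.960 = 0.840.
Power = Φ(0.840) = 0.800.

power ≈ 0.80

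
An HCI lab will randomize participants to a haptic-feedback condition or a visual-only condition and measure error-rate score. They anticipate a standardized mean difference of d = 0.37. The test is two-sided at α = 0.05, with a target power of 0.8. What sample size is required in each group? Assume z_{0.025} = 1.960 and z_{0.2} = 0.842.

For two independent groups with equal n: n = 2·((z_{α/2} + z_β) / d)².
z_{α/2} + z_β = 1.960 + 0.842 = 2.802.
n = 2 × (2.802 / 0.37)² = 2 × 7.573² = 2 × 57.35 = 114.7.
Round up to the next whole participant.

n = 115 per group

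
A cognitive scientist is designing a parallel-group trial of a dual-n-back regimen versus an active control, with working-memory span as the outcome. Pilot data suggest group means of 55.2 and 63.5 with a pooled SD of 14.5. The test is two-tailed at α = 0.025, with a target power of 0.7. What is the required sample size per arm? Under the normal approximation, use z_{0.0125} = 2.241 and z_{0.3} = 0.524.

n = 47 per group

Cohen's d = |M₁ − M₂| / SD_pooled = |55.2 − 63.5| / 14.5 = 8.3 / 14.5 = 0.572.
For two independent groups with equal n: n = 2·((z_{α/2} + z_β) / d)².
z_{α/2} + z_β = 2.241 + 0.524 = 2.765.
n = 2 × (2.765 / 0.572)² = 2 × 4.834² = 2 × 23.37 = 46.7.
Round up to the next whole participant.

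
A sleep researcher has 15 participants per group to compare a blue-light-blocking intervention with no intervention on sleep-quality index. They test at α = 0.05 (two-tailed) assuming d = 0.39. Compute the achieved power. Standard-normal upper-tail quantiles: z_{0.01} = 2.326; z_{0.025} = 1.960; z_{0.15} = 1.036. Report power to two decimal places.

For two equal groups, power = Φ(d·√(n/2) − z_{α/2}).
d·√(n/2) = 0.39 × √(15/2) = 0.39 × 2.739 = 1.068.
z_β = 1.068 − 1.960 = -0.892.
Power = Φ(-0.892) = 0.186.

power ≈ 0.19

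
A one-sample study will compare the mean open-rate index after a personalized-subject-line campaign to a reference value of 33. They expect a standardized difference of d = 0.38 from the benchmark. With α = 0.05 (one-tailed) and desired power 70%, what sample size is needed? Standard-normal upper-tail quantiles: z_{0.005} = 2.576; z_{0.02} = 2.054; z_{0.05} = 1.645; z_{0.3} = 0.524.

n = 33

For a one-sample test: n = ((z_{α} + z_β) / d)².
z_{α} + z_β = 1.645 + 0.524 = 2.169.
n = (2.169 / 0.38)² = 5.708² = 32.58.
Round up.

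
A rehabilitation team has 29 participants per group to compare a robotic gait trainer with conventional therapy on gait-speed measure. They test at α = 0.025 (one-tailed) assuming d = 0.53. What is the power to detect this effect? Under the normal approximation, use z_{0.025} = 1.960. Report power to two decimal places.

For two equal groups, power = Φ(d·√(n/2) − z_{α}).
d·√(n/2) = 0.53 × √(29/2) = 0.53 × 3.808 = 2.018.
z_β = 2.018 − 1.960 = 0.058.
Power = Φ(0.058) = 0.523.

power ≈ 0.52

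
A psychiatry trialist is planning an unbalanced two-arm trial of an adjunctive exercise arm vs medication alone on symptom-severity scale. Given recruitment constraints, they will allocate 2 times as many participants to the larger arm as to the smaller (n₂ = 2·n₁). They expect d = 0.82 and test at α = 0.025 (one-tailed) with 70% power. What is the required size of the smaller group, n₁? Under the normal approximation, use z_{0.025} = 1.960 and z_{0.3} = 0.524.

With allocation ratio k = n₂/n₁ = 2, Var(x̄₁−x̄₂) = σ²(1/n₁ + 1/(k·n₁)) = σ²·(k+1)/(k·n₁).
So n₁ = (1 + 1/k)·((z_{α} + z_β)/d)² = 1.500 × (2.484/0.82)².
n₁ = 1.500 × 9.18 = 13.8.
Round up: n₁ = 14, giving n₂ = 2 × 14 = 28.

n₁ = 14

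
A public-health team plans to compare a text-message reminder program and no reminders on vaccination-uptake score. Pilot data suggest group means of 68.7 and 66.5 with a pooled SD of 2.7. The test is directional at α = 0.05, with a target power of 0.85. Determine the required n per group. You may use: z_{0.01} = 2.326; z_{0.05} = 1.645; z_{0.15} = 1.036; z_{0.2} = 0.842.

Cohen's d = |M₁ − M₂| / SD_pooled = |68.7 − 66.5| / 2.7 = 2.2 / 2.7 = 0.815.
For two independent groups with equal n: n = 2·((z_{α} + z_β) / d)².
z_{α} + z_β = 1.645 + 1.036 = 2.681.
n = 2 × (2.681 / 0.815)² = 2 × 3.290² = 2 × 10.82 = 21.6.
Round up to the next whole participant.

n = 22 per group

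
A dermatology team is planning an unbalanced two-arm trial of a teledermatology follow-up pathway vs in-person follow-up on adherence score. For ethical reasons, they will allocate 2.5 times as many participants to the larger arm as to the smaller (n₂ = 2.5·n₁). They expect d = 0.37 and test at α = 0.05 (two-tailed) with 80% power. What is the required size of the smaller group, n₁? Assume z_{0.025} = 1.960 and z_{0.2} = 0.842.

With allocation ratio k = n₂/n₁ = 2.5, Var(x̄₁−x̄₂) = σ²(1/n₁ + 1/(k·n₁)) = σ²·(k+1)/(k·n₁).
So n₁ = (1 + 1/k)·((z_{α/2} + z_β)/d)² = 1.400 × (2.802/0.37)².
n₁ = 1.400 × 57.35 = 80.3.
Round up: n₁ = 81, giving n₂ = ⌈2.5 × 81⌉ = ⌈202.5⌉ = 203.

n₁ = 81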